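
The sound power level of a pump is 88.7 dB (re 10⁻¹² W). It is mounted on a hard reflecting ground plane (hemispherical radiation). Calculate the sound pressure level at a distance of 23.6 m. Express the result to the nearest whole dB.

Free-field hemispherical radiation: L_p = L_w − 10·log₁₀(2π·r²), r = 23.6 m.
2π·r² = 3499 m², 10·log₁₀ of that is 35.440 dB.
L_p = 88.7 − 35.440 = 53.26 dB.

53 dB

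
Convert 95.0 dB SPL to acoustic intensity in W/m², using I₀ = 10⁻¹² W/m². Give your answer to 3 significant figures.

0.00316 W/m²

I = I₀·10^(L/10) = 10⁻¹² × 10^(95.0/10) = 10^(-2.500).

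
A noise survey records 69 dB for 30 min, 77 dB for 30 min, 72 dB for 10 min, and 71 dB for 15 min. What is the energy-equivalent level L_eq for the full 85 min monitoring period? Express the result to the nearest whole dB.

74 dB

L_eq = 10·log₁₀[(1/T)·Σ tᵢ·10^(Lᵢ/10)] with T = 85 min.
Σ tᵢ·10^(Lᵢ/10) = 30·10^(69/10) + 30·10^(77/10) + 10·10^(72/10) + 15·10^(71/10) = 2.089e+09.
L_eq = 10·log₁₀(2.089e+09/85) = 73.91 dB.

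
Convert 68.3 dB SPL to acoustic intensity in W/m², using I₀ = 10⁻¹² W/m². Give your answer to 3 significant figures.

I/I₀ = 10^(68.3/10) = 6.761e+06, so I = 6.761e+06 × 10⁻¹² W/m².

6.76e-06 W/m²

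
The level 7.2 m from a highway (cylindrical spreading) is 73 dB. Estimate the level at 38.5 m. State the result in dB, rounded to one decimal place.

65.7 dB

Cylindrical spreading from a line source gives a 10·log₁₀(r₂/r₁) drop.
L₂ = 73 − 10·log₁₀(38.5/7.2) = 73 − 7.281 = 65.72 dB.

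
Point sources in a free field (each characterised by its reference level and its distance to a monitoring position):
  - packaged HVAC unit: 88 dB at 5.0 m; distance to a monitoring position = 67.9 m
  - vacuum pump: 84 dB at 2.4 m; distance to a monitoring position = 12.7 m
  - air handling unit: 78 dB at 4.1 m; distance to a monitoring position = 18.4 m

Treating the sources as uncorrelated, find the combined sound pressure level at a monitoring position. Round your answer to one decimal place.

71.9 dB

First find each source's level at the receiver (point-source: −20·log₁₀(r/r_ref)), then combine on an intensity basis.
packaged HVAC unit: 88 − 20·log₁₀(67.9/5.0) = 88 − 22.66 = 65.34 dB.
vacuum pump: 84 − 20·log₁₀(12.7/2.4) = 84 − 14.47 = 69.53 dB.
air handling unit: 78 − 20·log₁₀(18.4/4.1) = 78 − 13.04 = 64.96 dB.
Σ 10^(L/10) = 1.552e+07 → L_total = 10·log₁₀(1.552e+07) = 71.91 dB.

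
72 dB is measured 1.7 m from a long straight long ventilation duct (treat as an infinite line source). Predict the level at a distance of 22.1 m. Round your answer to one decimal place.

Line-source attenuation: ΔL = 10·log₁₀(r₂/r₁) = 10·log₁₀(22.1/1.7) = 11.139 dB.
L₂ = 72 − 10·log₁₀(22.1/1.7) = 72 − 11.139 = 60.86 dB.

60.9 dB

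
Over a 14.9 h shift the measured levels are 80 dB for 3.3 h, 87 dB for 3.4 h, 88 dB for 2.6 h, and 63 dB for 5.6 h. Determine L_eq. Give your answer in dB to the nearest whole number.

Weight each interval's intensity by its duration and average over T = 14.9 h:
Σ tᵢ·10^(Lᵢ/10) = 3.3·10^(80/10) + 3.4·10^(87/10) + 2.6·10^(88/10) + 5.6·10^(63/10) = 3.686e+09.
L_eq = 10·log₁₀(3.686e+09/14.9) = 83.93 dB.

84 dB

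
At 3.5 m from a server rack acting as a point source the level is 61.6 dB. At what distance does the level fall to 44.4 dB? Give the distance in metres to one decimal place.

Point-source spreading drops the level by 20·log₁₀(r₂/r₁); inverting, r₂/r₁ = 10^(ΔL/20).
r₂ = 3.5·10^((61.6−44.4)/20) = 3.5·10^(17.2/20) = 25.36 m.

25.4 m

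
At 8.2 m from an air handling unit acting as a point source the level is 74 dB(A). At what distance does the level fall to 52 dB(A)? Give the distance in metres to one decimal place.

Point-source spreading drops the level by 20·log₁₀(r₂/r₁); inverting, r₂/r₁ = 10^(ΔL/20).
r₂ = 8.2·10^((74−52)/20) = 8.2·10^(22.0/20) = 103.23 m.

103.2 m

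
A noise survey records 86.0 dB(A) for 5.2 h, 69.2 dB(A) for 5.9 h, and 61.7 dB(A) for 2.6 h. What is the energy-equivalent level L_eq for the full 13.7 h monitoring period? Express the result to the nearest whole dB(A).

82 dB(A)

L_eq = 10·log₁₀[(1/T)·Σ tᵢ·10^(Lᵢ/10)] with T = 13.7 h.
Σ tᵢ·10^(Lᵢ/10) = 5.2·10^(86.0/10) + 5.9·10^(69.2/10) + 2.6·10^(61.7/10) = 2.123e+09.
L_eq = 10·log₁₀(2.123e+09/13.7) = 81.90 dB(A).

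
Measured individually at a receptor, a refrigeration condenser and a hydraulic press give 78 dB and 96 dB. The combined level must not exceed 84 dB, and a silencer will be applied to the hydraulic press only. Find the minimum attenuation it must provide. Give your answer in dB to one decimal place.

13.3 dB

Fixed contribution from the other source: Σ 10^(L/10) = 10^(78/10) = 6.310e+07 (78.00 dB).
The limit corresponds to 10^(84/10) = 2.512e+08; subtracting the fixed part leaves 1.881e+08 for the hydraulic press, i.e. 82.74 dB.
So the hydraulic press must be reduced from 96 to 82.74 dB: IL = 13.26 dB.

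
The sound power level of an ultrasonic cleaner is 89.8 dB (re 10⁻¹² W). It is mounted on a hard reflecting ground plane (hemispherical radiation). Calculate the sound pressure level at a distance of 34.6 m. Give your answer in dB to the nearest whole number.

The power spreads over a hemisphere of area 2π·r², so L_p = L_w − 10·log₁₀(2π·r²).
2π·r² = 7522 m², 10·log₁₀ of that is 38.763 dB.
L_p = 89.8 − 38.763 = 51.04 dB.

51 dB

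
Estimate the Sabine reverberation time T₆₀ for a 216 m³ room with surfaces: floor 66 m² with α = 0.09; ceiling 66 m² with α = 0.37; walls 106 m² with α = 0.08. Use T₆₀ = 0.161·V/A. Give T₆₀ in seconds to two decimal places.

Total absorption A = 66·0.09 + 66·0.37 + 106·0.08 = 38.84 m² sabins.
T₆₀ = 0.161·V/A = 0.161·216/38.84 = 0.895 s.

0.90 s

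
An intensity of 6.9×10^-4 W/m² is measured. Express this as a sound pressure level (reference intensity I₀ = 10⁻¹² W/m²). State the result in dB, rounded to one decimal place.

L = 10·log₁₀(I/I₀) = 10·log₁₀(6.9×10^-4/10⁻¹²) = 10·log₁₀(6.9×10^8).
L = 10·(0.8388 + 8) = 88.39 dB.

88.4 dB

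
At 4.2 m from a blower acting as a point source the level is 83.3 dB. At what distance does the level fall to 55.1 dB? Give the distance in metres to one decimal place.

108.0 m

Point-source spreading drops the level by 20·log₁₀(r₂/r₁); inverting, r₂/r₁ = 10^(ΔL/20).
r₂ = 4.2·10^((83.3−55.1)/20) = 4.2·10^(28.2/20) = 107.96 m.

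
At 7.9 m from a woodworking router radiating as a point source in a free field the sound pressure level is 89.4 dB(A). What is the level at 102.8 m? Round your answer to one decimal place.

Point-source attenuation: ΔL = 20·log₁₀(r₂/r₁) = 20·log₁₀(102.8/7.9) = 22.287 dB.
L₂ = 89.4 − 20·log₁₀(102.8/7.9) = 89.4 − 22.287 = 67.11 dB(A).

67.1 dB(A)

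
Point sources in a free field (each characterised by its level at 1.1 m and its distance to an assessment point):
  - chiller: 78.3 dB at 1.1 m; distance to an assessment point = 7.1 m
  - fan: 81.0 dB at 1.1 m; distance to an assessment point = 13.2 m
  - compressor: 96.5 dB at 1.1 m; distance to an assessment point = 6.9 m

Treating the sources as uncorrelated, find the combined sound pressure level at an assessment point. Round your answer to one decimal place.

First find each source's level at the receiver (point-source: −20·log₁₀(r/r_ref)), then combine on an intensity basis.
chiller: 78.3 − 20·log₁₀(7.1/1.1) = 78.3 − 16.20 = 62.10 dB.
fan: 81.0 − 20·log₁₀(13.2/1.1) = 81.0 − 21.58 = 59.42 dB.
compressor: 96.5 − 20·log₁₀(6.9/1.1) = 96.5 − 15.95 = 80.55 dB.
Σ 10^(L/10) = 1.160e+08 → L_total = 10·log₁₀(1.160e+08) = 80.65 dB.

80.6 dB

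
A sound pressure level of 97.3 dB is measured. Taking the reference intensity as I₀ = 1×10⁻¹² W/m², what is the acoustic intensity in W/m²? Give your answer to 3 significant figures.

L = 10·log₁₀(I/I₀) ⇒ I = I₀·10^(L/10) = 10⁻¹² × 10^9.73.

0.00537 W/m²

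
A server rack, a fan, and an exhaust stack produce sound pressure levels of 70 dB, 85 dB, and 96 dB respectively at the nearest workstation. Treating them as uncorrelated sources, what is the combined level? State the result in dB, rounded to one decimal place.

96.3 dB

Incoherent sources combine by intensity addition: L_total = 10·log₁₀(Σ 10^(L_i/10)).
Σ 10^(L/10) = 10^(70/10) + 10^(85/10) + 10^(96/10) = 4.307e+09.
L_total = 10·log₁₀(4.307e+09) = 96.34 dB.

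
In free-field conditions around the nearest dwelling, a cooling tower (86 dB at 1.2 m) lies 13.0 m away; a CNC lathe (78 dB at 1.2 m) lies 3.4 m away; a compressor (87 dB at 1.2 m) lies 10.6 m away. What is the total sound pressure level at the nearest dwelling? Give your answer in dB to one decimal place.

First find each source's level at the receiver (point-source: −20·log₁₀(r/r_ref)), then combine on an intensity basis.
cooling tower: 86 − 20·log₁₀(13.0/1.2) = 86 − 20.70 = 65.30 dB.
CNC lathe: 78 − 20·log₁₀(3.4/1.2) = 78 − 9.05 = 68.95 dB.
compressor: 87 − 20·log₁₀(10.6/1.2) = 87 − 18.92 = 68.08 dB.
Σ 10^(L/10) = 1.768e+07 → L_total = 10·log₁₀(1.768e+07) = 72.47 dB.

72.5 dB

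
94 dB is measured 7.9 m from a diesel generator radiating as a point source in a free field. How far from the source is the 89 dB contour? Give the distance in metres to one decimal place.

14.0 m

The 5.0 dB drop corresponds to a distance ratio of 10^(5.0/20) for a point source.
r₂ = 7.9·10^((94−89)/20) = 7.9·10^(5.0/20) = 14.05 m.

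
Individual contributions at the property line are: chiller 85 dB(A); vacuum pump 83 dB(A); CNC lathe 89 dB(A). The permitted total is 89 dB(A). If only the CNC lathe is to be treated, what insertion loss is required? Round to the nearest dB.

Everything except the CNC lathe sums to 10^(85/10) + 10^(83/10) = 5.158e+08 in linear terms, 87.12 dB(A).
To meet 89 dB(A) overall, the treated CNC lathe may contribute at most 10^(89/10) − 5.158e+08 = 2.786e+08, i.e. 84.45 dB(A).
So the CNC lathe must be reduced from 89 to 84.45 dB(A): IL = 4.55 dB.

5 dB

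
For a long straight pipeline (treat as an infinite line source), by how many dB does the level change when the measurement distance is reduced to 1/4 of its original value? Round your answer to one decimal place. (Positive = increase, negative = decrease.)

With cylindrical spreading the level changes by −10·log₁₀(r₂/r₁).
ΔL = −10·log₁₀(0.25) = +6.02 dB.

+6.0 dB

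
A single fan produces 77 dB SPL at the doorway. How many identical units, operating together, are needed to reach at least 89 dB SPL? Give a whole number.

16

The shortfall is 89 − 77 = 12.0 dB, and N units add 10·log₁₀ N, so need 10·log₁₀ N ≥ 12.0.
N ≥ 10^(12.0/10) = 15.849, so N = 16.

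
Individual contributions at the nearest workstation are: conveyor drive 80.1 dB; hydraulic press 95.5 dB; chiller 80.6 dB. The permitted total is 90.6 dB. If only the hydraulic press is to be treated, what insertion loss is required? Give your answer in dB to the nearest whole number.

The untreated sources together contribute 10^(80.1/10) + 10^(80.6/10) = 2.171e+08, i.e. 83.37 dB.
To meet 90.6 dB overall, the treated hydraulic press may contribute at most 10^(90.6/10) − 2.171e+08 = 9.310e+08, i.e. 89.69 dB.
Required insertion loss = 95.5 − 89.69 = 5.81 dB.

6 dB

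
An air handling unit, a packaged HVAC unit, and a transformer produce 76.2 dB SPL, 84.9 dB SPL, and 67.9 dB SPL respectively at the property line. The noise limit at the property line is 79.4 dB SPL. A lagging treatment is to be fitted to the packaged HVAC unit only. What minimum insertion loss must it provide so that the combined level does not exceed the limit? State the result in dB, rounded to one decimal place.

9.0 dB

Everything except the packaged HVAC unit sums to 10^(76.2/10) + 10^(67.9/10) = 4.785e+07 in linear terms, 76.80 dB SPL.
To meet 79.4 dB SPL overall, the treated packaged HVAC unit may contribute at most 10^(79.4/10) − 4.785e+07 = 3.924e+07, i.e. 75.94 dB SPL.
Required insertion loss = 84.9 − 75.94 = 8.96 dB.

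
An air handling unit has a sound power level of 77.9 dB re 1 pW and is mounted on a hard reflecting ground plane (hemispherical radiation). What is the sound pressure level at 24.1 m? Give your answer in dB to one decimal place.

L_p = L_w − 10·log₁₀(2π·r²) with r = 24.1 m.
2π·r² = 3649 m², 10·log₁₀ of that is 35.622 dB.
L_p = 77.9 − 35.622 = 42.28 dB.

42.3 dB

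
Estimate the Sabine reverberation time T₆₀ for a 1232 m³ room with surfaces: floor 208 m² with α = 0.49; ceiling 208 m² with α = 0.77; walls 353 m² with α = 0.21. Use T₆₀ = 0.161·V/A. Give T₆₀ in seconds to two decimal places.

A = Σ Sᵢαᵢ = 208·0.49 + 208·0.77 + 353·0.21 = 336.21 m².
T₆₀ = 0.161·V/A = 0.161·1232/336.21 = 0.590 s.

0.59 s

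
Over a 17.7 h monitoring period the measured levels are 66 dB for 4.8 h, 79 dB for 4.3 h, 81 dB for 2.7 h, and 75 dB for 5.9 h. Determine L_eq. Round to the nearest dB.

77 dB

Weight each interval's intensity by its duration and average over T = 17.7 h:
Σ tᵢ·10^(Lᵢ/10) = 4.8·10^(66/10) + 4.3·10^(79/10) + 2.7·10^(81/10) + 5.9·10^(75/10) = 8.872e+08.
L_eq = 10·log₁₀(8.872e+08/17.7) = 77.00 dB.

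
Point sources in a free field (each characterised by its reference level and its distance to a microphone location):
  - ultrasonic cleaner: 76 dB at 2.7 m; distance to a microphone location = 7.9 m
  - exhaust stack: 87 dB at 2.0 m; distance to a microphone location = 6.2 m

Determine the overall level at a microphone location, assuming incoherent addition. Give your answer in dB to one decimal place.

First find each source's level at the receiver (point-source: −20·log₁₀(r/r_ref)), then combine on an intensity basis.
ultrasonic cleaner: 76 − 20·log₁₀(7.9/2.7) = 76 − 9.33 = 66.67 dB.
exhaust stack: 87 − 20·log₁₀(6.2/2.0) = 87 − 9.83 = 77.17 dB.
Σ 10^(L/10) = 5.680e+07 → L_total = 10·log₁₀(5.680e+07) = 77.54 dB.

77.5 dB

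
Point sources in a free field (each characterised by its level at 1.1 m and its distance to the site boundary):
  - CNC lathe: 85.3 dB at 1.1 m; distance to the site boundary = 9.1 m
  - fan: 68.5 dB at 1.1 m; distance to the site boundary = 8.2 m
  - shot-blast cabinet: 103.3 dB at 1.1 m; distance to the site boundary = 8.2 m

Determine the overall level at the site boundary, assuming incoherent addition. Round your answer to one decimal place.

Propagate each source to the receiver with L = L_ref − 20·log₁₀(r/r_ref), then add intensities.
CNC lathe: 85.3 − 20·log₁₀(9.1/1.1) = 85.3 − 18.35 = 66.95 dB.
fan: 68.5 − 20·log₁₀(8.2/1.1) = 68.5 − 17.45 = 51.05 dB.
shot-blast cabinet: 103.3 − 20·log₁₀(8.2/1.1) = 103.3 − 17.45 = 85.85 dB.
Σ 10^(L/10) = 3.898e+08 → L_total = 10·log₁₀(3.898e+08) = 85.91 dB.

85.9 dB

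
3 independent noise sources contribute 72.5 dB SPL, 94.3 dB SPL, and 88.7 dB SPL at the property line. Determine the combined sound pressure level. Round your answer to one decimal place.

For uncorrelated sources the intensities add, so convert each level to linear form, sum, and take 10·log₁₀ of the total.
Σ 10^(L/10) = 10^(72.5/10) + 10^(94.3/10) + 10^(88.7/10) = 3.451e+09.
L_total = 10·log₁₀(3.451e+09) = 95.38 dB SPL.

95.4 dB SPL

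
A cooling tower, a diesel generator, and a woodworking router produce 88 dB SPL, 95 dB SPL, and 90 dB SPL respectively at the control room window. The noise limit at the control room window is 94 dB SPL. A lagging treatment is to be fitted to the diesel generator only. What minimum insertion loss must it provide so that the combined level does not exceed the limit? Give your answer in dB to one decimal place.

5.6 dB

The untreated sources together contribute 10^(88/10) + 10^(90/10) = 1.631e+09, i.e. 92.12 dB SPL.
To meet 94 dB SPL overall, the treated diesel generator may contribute at most 10^(94/10) − 1.631e+09 = 8.809e+08, i.e. 89.45 dB SPL.
Required insertion loss = 95 − 89.45 = 5.55 dB.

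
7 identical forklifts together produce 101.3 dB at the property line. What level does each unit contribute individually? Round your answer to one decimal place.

92.8 dB

Dividing the total intensity by 7 lowers the level by 10·log₁₀ 7 = 8.451 dB: L₁ = 101.3 − 8.451.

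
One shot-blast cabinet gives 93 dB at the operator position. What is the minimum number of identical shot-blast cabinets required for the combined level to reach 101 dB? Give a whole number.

7

N identical sources give L₁ + 10·log₁₀ N, so require 10·log₁₀ N ≥ 101 − 93 = 8.0 dB.
N ≥ 10^(8.0/10) = 6.310, so N = 7.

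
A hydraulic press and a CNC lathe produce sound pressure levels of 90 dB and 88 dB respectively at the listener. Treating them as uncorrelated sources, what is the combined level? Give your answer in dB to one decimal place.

For uncorrelated sources the intensities add, so convert each level to linear form, sum, and take 10·log₁₀ of the total.
Σ 10^(L/10) = 10^(90/10) + 10^(88/10) = 1.631e+09.
L_total = 10·log₁₀(1.631e+09) = 92.12 dB.

92.1 dB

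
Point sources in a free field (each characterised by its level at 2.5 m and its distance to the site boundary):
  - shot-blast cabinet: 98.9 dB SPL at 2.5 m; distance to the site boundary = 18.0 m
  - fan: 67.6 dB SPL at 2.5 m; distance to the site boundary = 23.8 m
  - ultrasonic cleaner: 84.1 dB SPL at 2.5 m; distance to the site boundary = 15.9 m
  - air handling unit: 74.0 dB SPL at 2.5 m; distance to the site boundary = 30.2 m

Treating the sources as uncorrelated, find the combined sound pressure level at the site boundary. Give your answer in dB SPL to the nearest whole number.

82 dB SPL

First find each source's level at the receiver (point-source: −20·log₁₀(r/r_ref)), then combine on an intensity basis.
shot-blast cabinet: 98.9 − 20·log₁₀(18.0/2.5) = 98.9 − 17.15 = 81.75 dB SPL.
fan: 67.6 − 20·log₁₀(23.8/2.5) = 67.6 − 19.57 = 48.03 dB SPL.
ultrasonic cleaner: 84.1 − 20·log₁₀(15.9/2.5) = 84.1 − 16.07 = 68.03 dB SPL.
air handling unit: 74.0 − 20·log₁₀(30.2/2.5) = 74.0 − 21.64 = 52.36 dB SPL.
Σ 10^(L/10) = 1.563e+08 → L_total = 10·log₁₀(1.563e+08) = 81.94 dB SPL.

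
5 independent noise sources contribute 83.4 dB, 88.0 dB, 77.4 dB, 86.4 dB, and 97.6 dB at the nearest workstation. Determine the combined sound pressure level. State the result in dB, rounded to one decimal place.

98.5 dB

For uncorrelated sources the intensities add, so convert each level to linear form, sum, and take 10·log₁₀ of the total.
Σ 10^(L/10) = 10^(83.4/10) + 10^(88.0/10) + 10^(77.4/10) + 10^(86.4/10) + 10^(97.6/10) = 7.096e+09.
L_total = 10·log₁₀(7.096e+09) = 98.51 dB.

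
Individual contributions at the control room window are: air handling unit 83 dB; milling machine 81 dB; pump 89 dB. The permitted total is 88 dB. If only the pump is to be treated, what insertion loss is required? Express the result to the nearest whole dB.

Fixed contribution from the other sources: Σ 10^(L/10) = 10^(83/10) + 10^(81/10) = 3.254e+08 (85.12 dB).
The limit corresponds to 10^(88/10) = 6.310e+08; subtracting the fixed part leaves 3.055e+08 for the pump, i.e. 84.85 dB.
Required insertion loss = 89 − 84.85 = 4.15 dB.

4 dB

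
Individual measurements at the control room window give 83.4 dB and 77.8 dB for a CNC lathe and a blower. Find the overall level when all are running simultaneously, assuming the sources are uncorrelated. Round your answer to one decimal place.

For uncorrelated sources the intensities add, so convert each level to linear form, sum, and take 10·log₁₀ of the total.
Σ 10^(L/10) = 10^(83.4/10) + 10^(77.8/10) = 2.790e+08.
L_total = 10·log₁₀(2.790e+08) = 84.46 dB.

84.5 dB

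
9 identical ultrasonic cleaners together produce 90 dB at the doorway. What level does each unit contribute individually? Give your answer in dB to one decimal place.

80.5 dB

Dividing the total intensity by 9 lowers the level by 10·log₁₀ 9 = 9.542 dB: L₁ = 90 − 9.542.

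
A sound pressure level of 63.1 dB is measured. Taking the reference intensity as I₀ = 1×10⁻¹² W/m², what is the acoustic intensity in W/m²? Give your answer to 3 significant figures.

2.04e-06 W/m²

L = 10·log₁₀(I/I₀) ⇒ I = I₀·10^(L/10) = 10⁻¹² × 10^6.31.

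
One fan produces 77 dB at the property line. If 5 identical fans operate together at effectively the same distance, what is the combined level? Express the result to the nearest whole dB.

With 5 equal, uncorrelated contributions the intensity is 5× that of one unit, giving a rise of 10·log₁₀ 5.
L_total = 77 + 10·log₁₀(5) = 77 + 6.990 = 83.99 dB.

84 dB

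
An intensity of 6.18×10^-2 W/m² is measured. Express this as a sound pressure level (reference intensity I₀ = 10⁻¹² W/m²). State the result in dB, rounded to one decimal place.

107.9 dB

L = 10·log₁₀(I/I₀) = 10·log₁₀(6.18×10^-2/10⁻¹²) = 10·log₁₀(6.18×10^10).
L = 10·(0.7910 + 10) = 107.91 dB.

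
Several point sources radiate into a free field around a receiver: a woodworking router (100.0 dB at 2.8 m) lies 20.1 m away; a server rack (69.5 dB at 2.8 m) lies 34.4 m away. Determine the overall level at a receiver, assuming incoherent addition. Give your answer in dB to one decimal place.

82.9 dB

Propagate each source to the receiver with L = L_ref − 20·log₁₀(r/r_ref), then add intensities.
woodworking router: 100.0 − 20·log₁₀(20.1/2.8) = 100.0 − 17.12 = 82.88 dB.
server rack: 69.5 − 20·log₁₀(34.4/2.8) = 69.5 − 21.79 = 47.71 dB.
Σ 10^(L/10) = 1.941e+08 → L_total = 10·log₁₀(1.941e+08) = 82.88 dB.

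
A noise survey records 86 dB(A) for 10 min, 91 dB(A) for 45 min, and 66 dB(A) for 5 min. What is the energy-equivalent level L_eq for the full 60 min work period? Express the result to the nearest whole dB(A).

90 dB(A)

L_eq = 10·log₁₀[(1/T)·Σ tᵢ·10^(Lᵢ/10)] with T = 60 min.
Σ tᵢ·10^(Lᵢ/10) = 10·10^(86/10) + 45·10^(91/10) + 5·10^(66/10) = 6.065e+10.
L_eq = 10·log₁₀(6.065e+10/60) = 90.05 dB(A).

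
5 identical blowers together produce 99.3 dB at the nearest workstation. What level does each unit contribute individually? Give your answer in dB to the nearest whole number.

92 dB

For N identical incoherent sources L_total = L₁ + 10·log₁₀ N, so L₁ = 99.3 − 10·log₁₀(5) = 99.3 − 6.990.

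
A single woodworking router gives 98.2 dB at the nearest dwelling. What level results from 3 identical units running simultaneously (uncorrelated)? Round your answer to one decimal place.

103.0 dB

With 3 equal, uncorrelated contributions the intensity is 3× that of one unit, giving a rise of 10·log₁₀ 3.
L_total = 98.2 + 10·log₁₀(3) = 98.2 + 4.771 = 102.97 dB.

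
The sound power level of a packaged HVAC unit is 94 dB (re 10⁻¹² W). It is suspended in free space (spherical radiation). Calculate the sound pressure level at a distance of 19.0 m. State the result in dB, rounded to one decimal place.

Free-field spherical radiation: L_p = L_w − 10·log₁₀(4π·r²), r = 19.0 m.
4π·r² = 4536 m², 10·log₁₀ of that is 36.567 dB.
L_p = 94 − 36.567 = 57.43 dB.

57.4 dB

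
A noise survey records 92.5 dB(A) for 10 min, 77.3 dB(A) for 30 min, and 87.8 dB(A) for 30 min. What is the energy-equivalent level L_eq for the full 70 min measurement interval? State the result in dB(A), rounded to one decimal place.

87.3 dB(A)

Weight each interval's intensity by its duration and average over T = 70 min:
Σ tᵢ·10^(Lᵢ/10) = 10·10^(92.5/10) + 30·10^(77.3/10) + 30·10^(87.8/10) = 3.747e+10.
L_eq = 10·log₁₀(3.747e+10/70) = 87.29 dB(A).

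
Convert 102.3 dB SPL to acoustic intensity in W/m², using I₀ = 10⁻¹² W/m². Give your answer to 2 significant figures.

0.017 W/m²

I/I₀ = 10^(102.3/10) = 1.698e+10, so I = 1.698e+10 × 10⁻¹² W/m².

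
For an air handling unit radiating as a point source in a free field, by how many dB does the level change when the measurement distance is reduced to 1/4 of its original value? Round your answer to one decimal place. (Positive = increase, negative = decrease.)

+12.0 dB

A point source loses 6 dB per doubling of distance; generally ΔL = −20·log₁₀(r₂/r₁).
ΔL = −20·log₁₀(0.25) = +12.04 dB.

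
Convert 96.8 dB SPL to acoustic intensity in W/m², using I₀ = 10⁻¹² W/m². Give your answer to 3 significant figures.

I = I₀·10^(L/10) = 10⁻¹² × 10^(96.8/10) = 10^(-2.320).

0.00479 W/m²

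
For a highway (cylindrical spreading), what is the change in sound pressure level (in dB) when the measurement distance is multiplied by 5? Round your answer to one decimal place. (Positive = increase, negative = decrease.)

-7.0 dB

With cylindrical spreading the level changes by −10·log₁₀(r₂/r₁).
ΔL = −10·log₁₀(5) = -6.99 dB.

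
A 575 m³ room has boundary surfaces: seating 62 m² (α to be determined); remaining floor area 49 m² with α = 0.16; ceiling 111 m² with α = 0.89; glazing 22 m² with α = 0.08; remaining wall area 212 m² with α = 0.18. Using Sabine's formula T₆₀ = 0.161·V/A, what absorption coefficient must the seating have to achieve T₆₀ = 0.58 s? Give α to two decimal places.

0.21

From T₆₀ = 0.161·V/A, the target T₆₀ = 0.58 s needs A = 0.161·575/0.58 = 159.61 m².
Absorption from the other surfaces = 49·0.16 + 111·0.89 + 22·0.08 + 212·0.18 = 146.55 m², so the seating must supply 13.06 m² over 62 m².
α = 13.06/62 = 0.211.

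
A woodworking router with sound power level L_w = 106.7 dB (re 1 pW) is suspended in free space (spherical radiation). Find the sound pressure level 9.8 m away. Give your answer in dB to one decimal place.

L_p = L_w − 10·log₁₀(4π·r²) with r = 9.8 m.
4π·r² = 1207 m², 10·log₁₀ of that is 30.817 dB.
L_p = 106.7 − 30.817 = 75.88 dB.

75.9 dB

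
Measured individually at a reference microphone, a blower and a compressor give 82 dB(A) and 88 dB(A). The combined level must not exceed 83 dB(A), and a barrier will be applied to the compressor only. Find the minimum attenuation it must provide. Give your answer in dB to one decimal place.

The untreated sources together contribute 10^(82/10) = 1.585e+08, i.e. 82.00 dB(A).
The limit corresponds to 10^(83/10) = 1.995e+08; subtracting the fixed part leaves 4.104e+07 for the compressor, i.e. 76.13 dB(A).
So the compressor must be reduced from 88 to 76.13 dB(A): IL = 11.87 dB.

11.9 dB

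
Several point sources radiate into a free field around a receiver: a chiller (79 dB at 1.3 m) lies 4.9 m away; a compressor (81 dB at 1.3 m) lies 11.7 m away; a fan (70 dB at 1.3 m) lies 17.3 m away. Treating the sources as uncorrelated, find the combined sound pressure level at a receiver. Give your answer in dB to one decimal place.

68.6 dB

Apply inverse-square spreading to bring every level to the receiver, then sum 10^(L/10).
chiller: 79 − 20·log₁₀(4.9/1.3) = 79 − 11.53 = 67.47 dB.
compressor: 81 − 20·log₁₀(11.7/1.3) = 81 − 19.08 = 61.92 dB.
fan: 70 − 20·log₁₀(17.3/1.3) = 70 − 22.48 = 47.52 dB.
Σ 10^(L/10) = 7.202e+06 → L_total = 10·log₁₀(7.202e+06) = 68.57 dB.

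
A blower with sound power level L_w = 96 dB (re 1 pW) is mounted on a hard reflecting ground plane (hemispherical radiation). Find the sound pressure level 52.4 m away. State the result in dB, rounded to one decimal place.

L_p = L_w − 10·log₁₀(2π·r²) with r = 52.4 m.
2π·r² = 1.725e+04 m², 10·log₁₀ of that is 42.368 dB.
L_p = 96 − 42.368 = 53.63 dB.

53.6 dB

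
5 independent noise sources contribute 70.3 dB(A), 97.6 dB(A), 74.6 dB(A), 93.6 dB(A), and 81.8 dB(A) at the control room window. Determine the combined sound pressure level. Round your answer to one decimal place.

99.2 dB(A)

Incoherent sources combine by intensity addition: L_total = 10·log₁₀(Σ 10^(L_i/10)).
Σ 10^(L/10) = 10^(70.3/10) + 10^(97.6/10) + 10^(74.6/10) + 10^(93.6/10) + 10^(81.8/10) = 8.236e+09.
L_total = 10·log₁₀(8.236e+09) = 99.16 dB(A).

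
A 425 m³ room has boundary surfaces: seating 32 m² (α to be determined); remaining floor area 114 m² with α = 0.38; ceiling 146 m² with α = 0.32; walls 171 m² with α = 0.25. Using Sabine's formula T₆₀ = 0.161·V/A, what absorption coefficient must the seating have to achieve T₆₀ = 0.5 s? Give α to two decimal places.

Required total absorption A = 0.161·425/0.5 = 136.85 m².
Absorption from the other surfaces = 114·0.38 + 146·0.32 + 171·0.25 = 132.79 m², so the seating must supply 4.06 m² over 32 m².
α = 4.06/32 = 0.127.

0.13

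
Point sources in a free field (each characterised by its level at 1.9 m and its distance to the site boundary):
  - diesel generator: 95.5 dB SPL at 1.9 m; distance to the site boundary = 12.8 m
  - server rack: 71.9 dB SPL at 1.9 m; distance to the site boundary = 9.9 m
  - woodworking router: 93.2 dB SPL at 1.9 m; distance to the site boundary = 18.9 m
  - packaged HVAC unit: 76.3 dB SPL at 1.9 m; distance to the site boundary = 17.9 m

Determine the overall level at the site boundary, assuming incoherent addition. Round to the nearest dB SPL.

Propagate each source to the receiver with L = L_ref − 20·log₁₀(r/r_ref), then add intensities.
diesel generator: 95.5 − 20·log₁₀(12.8/1.9) = 95.5 − 16.57 = 78.93 dB SPL.
server rack: 71.9 − 20·log₁₀(9.9/1.9) = 71.9 − 14.34 = 57.56 dB SPL.
woodworking router: 93.2 − 20·log₁₀(18.9/1.9) = 93.2 − 19.95 = 73.25 dB SPL.
packaged HVAC unit: 76.3 − 20·log₁₀(17.9/1.9) = 76.3 − 19.48 = 56.82 dB SPL.
Σ 10^(L/10) = 1.003e+08 → L_total = 10·log₁₀(1.003e+08) = 80.01 dB SPL.

80 dB SPL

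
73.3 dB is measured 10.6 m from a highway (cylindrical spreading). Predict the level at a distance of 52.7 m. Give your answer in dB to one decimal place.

66.3 dB

Line-source attenuation: ΔL = 10·log₁₀(r₂/r₁) = 10·log₁₀(52.7/10.6) = 6.965 dB.
L₂ = 73.3 − 10·log₁₀(52.7/10.6) = 73.3 − 6.965 = 66.33 dB.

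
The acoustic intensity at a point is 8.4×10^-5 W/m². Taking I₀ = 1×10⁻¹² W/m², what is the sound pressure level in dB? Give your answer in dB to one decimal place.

79.2 dB

L = 10·log₁₀(I/I₀) = 10·log₁₀(8.4×10^-5/10⁻¹²) = 10·log₁₀(8.4×10^7).
L = 10·(0.9243 + 7) = 79.24 dB.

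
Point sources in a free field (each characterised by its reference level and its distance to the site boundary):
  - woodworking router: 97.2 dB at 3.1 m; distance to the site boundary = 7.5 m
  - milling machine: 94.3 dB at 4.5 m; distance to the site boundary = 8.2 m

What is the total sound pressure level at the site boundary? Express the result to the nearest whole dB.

Apply inverse-square spreading to bring every level to the receiver, then sum 10^(L/10).
woodworking router: 97.2 − 20·log₁₀(7.5/3.1) = 97.2 − 7.67 = 89.53 dB.
milling machine: 94.3 − 20·log₁₀(8.2/4.5) = 94.3 − 5.21 = 89.09 dB.
Σ 10^(L/10) = 1.707e+09 → L_total = 10·log₁₀(1.707e+09) = 92.32 dB.

92 dB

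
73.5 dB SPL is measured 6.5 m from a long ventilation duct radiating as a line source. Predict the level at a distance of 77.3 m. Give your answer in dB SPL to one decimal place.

62.7 dB SPL

Cylindrical spreading from a line source gives a 10·log₁₀(r₂/r₁) drop.
L₂ = 73.5 − 10·log₁₀(77.3/6.5) = 73.5 − 10.753 = 62.75 dB SPL.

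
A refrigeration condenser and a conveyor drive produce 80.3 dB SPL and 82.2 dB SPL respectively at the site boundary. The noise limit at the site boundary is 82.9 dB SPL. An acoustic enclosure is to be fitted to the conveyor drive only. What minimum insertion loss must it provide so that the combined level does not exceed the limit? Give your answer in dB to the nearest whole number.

Fixed contribution from the other source: Σ 10^(L/10) = 10^(80.3/10) = 1.072e+08 (80.30 dB SPL).
The limit corresponds to 10^(82.9/10) = 1.950e+08; subtracting the fixed part leaves 8.783e+07 for the conveyor drive, i.e. 79.44 dB SPL.
Required insertion loss = 82.2 − 79.44 = 2.76 dB.

3 dB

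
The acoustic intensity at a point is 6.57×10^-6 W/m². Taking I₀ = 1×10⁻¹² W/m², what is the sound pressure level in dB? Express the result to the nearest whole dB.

68 dB

Dividing by I₀ shifts the exponent by 12: I/I₀ = 6.57×10^6.
L = 10·(0.8176 + 6) = 68.18 dB.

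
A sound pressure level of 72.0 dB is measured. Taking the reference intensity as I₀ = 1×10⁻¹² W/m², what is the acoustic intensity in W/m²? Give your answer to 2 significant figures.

1.6e-05 W/m²

I = I₀·10^(L/10) = 10⁻¹² × 10^(72.0/10) = 10^(-4.800).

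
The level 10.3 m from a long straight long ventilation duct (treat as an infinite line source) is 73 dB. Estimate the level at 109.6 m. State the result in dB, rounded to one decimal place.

Line-source attenuation: ΔL = 10·log₁₀(r₂/r₁) = 10·log₁₀(109.6/10.3) = 10.270 dB.
L₂ = 73 − 10·log₁₀(109.6/10.3) = 73 − 10.270 = 62.73 dB.

62.7 dB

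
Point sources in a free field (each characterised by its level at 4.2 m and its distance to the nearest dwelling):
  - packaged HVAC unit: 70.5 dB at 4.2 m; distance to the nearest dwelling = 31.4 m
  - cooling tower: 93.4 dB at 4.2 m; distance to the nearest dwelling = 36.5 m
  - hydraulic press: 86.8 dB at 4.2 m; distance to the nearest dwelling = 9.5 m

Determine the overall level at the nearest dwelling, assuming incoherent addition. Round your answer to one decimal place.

First find each source's level at the receiver (point-source: −20·log₁₀(r/r_ref)), then combine on an intensity basis.
packaged HVAC unit: 70.5 − 20·log₁₀(31.4/4.2) = 70.5 − 17.47 = 53.03 dB.
cooling tower: 93.4 − 20·log₁₀(36.5/4.2) = 93.4 − 18.78 = 74.62 dB.
hydraulic press: 86.8 − 20·log₁₀(9.5/4.2) = 86.8 − 7.09 = 79.71 dB.
Σ 10^(L/10) = 1.227e+08 → L_total = 10·log₁₀(1.227e+08) = 80.89 dB.

80.9 dB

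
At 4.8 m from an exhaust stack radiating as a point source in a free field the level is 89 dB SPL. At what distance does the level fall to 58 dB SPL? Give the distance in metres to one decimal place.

For a point source L₁ − L₂ = 20·log₁₀(r₂/r₁), so r₂ = r₁·10^((L₁−L₂)/20).
r₂ = 4.8·10^((89−58)/20) = 4.8·10^(31.0/20) = 170.31 m.

170.3 m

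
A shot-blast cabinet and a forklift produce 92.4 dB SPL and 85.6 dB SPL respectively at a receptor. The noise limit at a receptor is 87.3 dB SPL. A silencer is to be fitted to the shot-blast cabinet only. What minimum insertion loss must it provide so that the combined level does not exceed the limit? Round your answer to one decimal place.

The untreated sources together contribute 10^(85.6/10) = 3.631e+08, i.e. 85.60 dB SPL.
To meet 87.3 dB SPL overall, the treated shot-blast cabinet may contribute at most 10^(87.3/10) − 3.631e+08 = 1.740e+08, i.e. 82.40 dB SPL.
So the shot-blast cabinet must be reduced from 92.4 to 82.40 dB SPL: IL = 10.00 dB.

10.0 dB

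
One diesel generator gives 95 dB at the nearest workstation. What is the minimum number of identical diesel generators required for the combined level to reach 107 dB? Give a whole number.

16

N identical sources give L₁ + 10·log₁₀ N, so require 10·log₁₀ N ≥ 107 − 95 = 12.0 dB.
N ≥ 10^(12.0/10) = 15.849, so N = 16.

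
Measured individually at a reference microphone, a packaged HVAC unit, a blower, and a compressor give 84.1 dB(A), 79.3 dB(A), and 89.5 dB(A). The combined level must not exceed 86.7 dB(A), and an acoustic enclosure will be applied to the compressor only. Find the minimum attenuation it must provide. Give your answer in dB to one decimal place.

Fixed contribution from the other sources: Σ 10^(L/10) = 10^(84.1/10) + 10^(79.3/10) = 3.422e+08 (85.34 dB(A)).
To meet 86.7 dB(A) overall, the treated compressor may contribute at most 10^(86.7/10) − 3.422e+08 = 1.256e+08, i.e. 80.99 dB(A).
Required insertion loss = 89.5 − 80.99 = 8.51 dB.

8.5 dB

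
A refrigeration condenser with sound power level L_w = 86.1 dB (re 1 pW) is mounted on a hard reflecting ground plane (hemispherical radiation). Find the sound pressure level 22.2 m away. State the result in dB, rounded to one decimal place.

Free-field hemispherical radiation: L_p = L_w − 10·log₁₀(2π·r²), r = 22.2 m.
2π·r² = 3097 m², 10·log₁₀ of that is 34.909 dB.
L_p = 86.1 − 34.909 = 51.19 dB.

51.2 dB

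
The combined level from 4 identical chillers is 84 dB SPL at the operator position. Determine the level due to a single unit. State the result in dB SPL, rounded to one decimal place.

4 equal contributions raise the level by 10·log₁₀ 4 = 6.021 dB, so each unit alone gives 84 − 6.021.

78.0 dB SPL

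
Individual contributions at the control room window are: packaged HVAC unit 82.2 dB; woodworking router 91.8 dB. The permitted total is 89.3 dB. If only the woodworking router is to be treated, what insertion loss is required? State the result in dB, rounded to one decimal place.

Fixed contribution from the other source: Σ 10^(L/10) = 10^(82.2/10) = 1.660e+08 (82.20 dB).
The limit corresponds to 10^(89.3/10) = 8.511e+08; subtracting the fixed part leaves 6.852e+08 for the woodworking router, i.e. 88.36 dB.
Required insertion loss = 91.8 − 88.36 = 3.44 dB.

3.4 dB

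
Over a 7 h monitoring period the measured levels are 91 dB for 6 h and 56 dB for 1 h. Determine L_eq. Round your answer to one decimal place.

90.3 dB

Weight each interval's intensity by its duration and average over T = 7 h:
Σ tᵢ·10^(Lᵢ/10) = 6·10^(91/10) + 1·10^(56/10) = 7.554e+09.
L_eq = 10·log₁₀(7.554e+09/7) = 90.33 dB.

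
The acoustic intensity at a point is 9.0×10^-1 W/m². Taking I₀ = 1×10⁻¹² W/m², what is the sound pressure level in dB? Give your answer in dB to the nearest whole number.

120 dB

I/I₀ = 9.0×10^-1/10⁻¹² = 9.0×10^11, and L = 10·log₁₀(I/I₀).
L = 10·(0.9542 + 11) = 119.54 dB.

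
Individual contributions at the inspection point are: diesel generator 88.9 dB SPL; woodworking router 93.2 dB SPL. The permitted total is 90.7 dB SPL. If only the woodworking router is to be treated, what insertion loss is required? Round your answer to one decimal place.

Everything except the woodworking router sums to 10^(88.9/10) = 7.762e+08 in linear terms, 88.90 dB SPL.
To meet 90.7 dB SPL overall, the treated woodworking router may contribute at most 10^(90.7/10) − 7.762e+08 = 3.987e+08, i.e. 86.01 dB SPL.
So the woodworking router must be reduced from 93.2 to 86.01 dB SPL: IL = 7.19 dB.

7.2 dB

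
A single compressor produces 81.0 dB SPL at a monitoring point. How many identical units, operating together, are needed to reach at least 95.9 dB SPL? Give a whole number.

Need L₁ + 10·log₁₀ N ≥ 95.9, i.e. log₁₀ N ≥ 1.49.
N ≥ 10^(14.9/10) = 30.903, so N = 31.

31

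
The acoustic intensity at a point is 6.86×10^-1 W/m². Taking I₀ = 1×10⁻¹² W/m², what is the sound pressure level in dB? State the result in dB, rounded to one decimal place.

118.4 dB

I/I₀ = 6.86×10^-1/10⁻¹² = 6.86×10^11, and L = 10·log₁₀(I/I₀).
L = 10·(0.8363 + 11) = 118.36 dB.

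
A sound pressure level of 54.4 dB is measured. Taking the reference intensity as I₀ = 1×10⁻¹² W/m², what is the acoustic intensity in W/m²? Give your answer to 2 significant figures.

I/I₀ = 10^(54.4/10) = 2.754e+05, so I = 2.754e+05 × 10⁻¹² W/m².

2.8e-07 W/m²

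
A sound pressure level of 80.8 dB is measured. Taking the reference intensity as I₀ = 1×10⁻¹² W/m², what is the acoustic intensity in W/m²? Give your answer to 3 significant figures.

I/I₀ = 10^(80.8/10) = 1.202e+08, so I = 1.202e+08 × 10⁻¹² W/m².

0.000120 W/m²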